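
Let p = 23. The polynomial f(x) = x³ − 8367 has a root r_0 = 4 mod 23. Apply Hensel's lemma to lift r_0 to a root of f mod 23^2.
r_1 = 188 (mod 529)

Hensel: r_{i+1} = r_i − f(r_i)/f′(r_i) mod 23^{i+2}, where f′(x) = 3x². Iterate:
  r_0 = 4 (mod 23)
  r_1 = 188 (mod 529)
Final: r = 188 with f(r) ≡ 0 mod 23^2.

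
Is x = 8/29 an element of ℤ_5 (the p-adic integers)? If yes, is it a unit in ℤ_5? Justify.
x ∈ ℤ_5^× (unit); v_5(x) = 0

ℤ_5 = {x ∈ ℚ_5 : v_5(x) ≥ 0} and ℤ_5^× = {x ∈ ℤ_5 : v_5(x) = 0}. Here v_5(8/29) = v_5(num) − v_5(den) = 0; compare against these criteria.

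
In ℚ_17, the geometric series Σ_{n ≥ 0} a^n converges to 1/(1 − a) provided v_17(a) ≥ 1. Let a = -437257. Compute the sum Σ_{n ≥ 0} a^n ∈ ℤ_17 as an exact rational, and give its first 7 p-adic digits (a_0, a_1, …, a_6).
Σ a^n = 1/(1 − a) = 1/437258;  first 7 digits = (1, 0, 0, 13, 11, 16, 15)

v_17(a) = 3 ≥ 1, so the series converges in ℤ_17 to 1/(1 − a) = 1/(1 − (-437257)) = 1/437258. Expand this rational in ℤ_17: compute digits iteratively via d_i = x_i mod 17, x_{i+1} = (x_i − d_i)/17. The first 7 digits are (1, 0, 0, 13, 11, 16, 15).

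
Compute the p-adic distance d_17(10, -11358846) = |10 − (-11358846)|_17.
d_17(10, -11358846) = 1/1419857

Step 1 — x − y = 10 − (-11358846) = 11358856. Step 2 — v_17(11358856) = 5 (factor: 11358856 = (17^5 · 8); the sign does not affect v_p). Step 3 — |x − y|_17 = 17^{-5} = 1/1419857.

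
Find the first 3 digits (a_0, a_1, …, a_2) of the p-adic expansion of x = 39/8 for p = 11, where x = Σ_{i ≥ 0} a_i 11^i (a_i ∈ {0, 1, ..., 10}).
(a_0, …, a_2) = (9, 1, 4)

v_11(39/8) = 0 (numerator and denominator both coprime to 11), so x ∈ ℤ_11^×. Compute digits iteratively via a_i = x_i mod 11, x_{i+1} = (x_i − a_i)/11, with x_0 = x:
  x_0 = 39/8;  a_0 = 9;  x_1 = (x_0 − 9)/11 = -3/8
  x_1 = -3/8;  a_1 = 1;  x_2 = (x_1 − 1)/11 = -1/8
  x_2 = -1/8;  a_2 = 4;  x_3 = (x_2 − 4)/11 = -3/8
Digits: (9, 1, 4).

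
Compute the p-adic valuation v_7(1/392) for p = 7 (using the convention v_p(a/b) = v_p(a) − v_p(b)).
v_7(1/392) = -2

Factor powers of 7 from the numerator and denominator of the reduced fraction: 1 = 7^0 · 1 and 392 = 7^2 · 8. Apply v_p(a/b) = v_p(a) − v_p(b): v_7(1/392) = 0 − 2 = -2.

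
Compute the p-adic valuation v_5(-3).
v_5(-3) = 0

v_5(n) is the largest exponent k such that 5^k divides n. Factor out: -3 = -5^0 · 3. (Sign doesn't affect v_p.) So v_5(-3) = 0.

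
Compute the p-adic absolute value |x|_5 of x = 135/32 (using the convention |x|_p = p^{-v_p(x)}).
|135/32|_5 = 1/5

Step 1 — compute v_5(x) by factoring powers of 5 out of the numerator and denominator: v_5(135/32) = 1. Step 2 — apply |x|_p = p^{-v_p(x)} = 5^{-1} = 1/5.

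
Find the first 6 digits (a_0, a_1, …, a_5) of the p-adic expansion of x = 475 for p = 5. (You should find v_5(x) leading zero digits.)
(a_0, …, a_5) = (0, 0, 4, 3, 0, 0)

v_5(475) = 2, so a_0 = ... = a_1 = 0. Factor out: x = 5^2 · u with u = 19 a unit in ℤ_5. Expand u iteratively via a_{v+i} = u_i mod 5, u_{i+1} = (u_i − a_{v+i})/5:
  u_0 = 19;  a_2 = 4;  u_1 = (u_0 − 4)/5 = 3
  u_1 = 3;  a_3 = 3;  u_2 = (u_1 − 3)/5 = 0
  u_2 = 0;  a_4 = 0;  u_3 = (u_2 − 0)/5 = 0
  u_3 = 0;  a_5 = 0;  u_4 = (u_3 − 0)/5 = 0
Digits: (0, 0, 4, 3, 0, 0).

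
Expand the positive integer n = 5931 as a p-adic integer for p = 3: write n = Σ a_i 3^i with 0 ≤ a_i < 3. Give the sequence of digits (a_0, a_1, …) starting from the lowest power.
(a_0, a_1, …) = (0, 0, 2, 0, 1, 0, 2, 2)

Repeated division by 3 gives the digits low-to-high: 5931 = 2·3^2 + 1·3^4 + 2·3^6 + 2·3^7. Digit sequence: (0, 0, 2, 0, 1, 0, 2, 2).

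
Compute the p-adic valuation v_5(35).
v_5(35) = 1

v_5(n) is the largest exponent k such that 5^k divides n. Factor out: 35 = 5^1 · 7. (Sign doesn't affect v_p.) So v_5(35) = 1.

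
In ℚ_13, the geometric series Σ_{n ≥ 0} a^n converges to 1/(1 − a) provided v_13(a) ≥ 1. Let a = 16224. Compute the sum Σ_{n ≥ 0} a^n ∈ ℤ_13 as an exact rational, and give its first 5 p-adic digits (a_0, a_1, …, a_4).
Σ a^n = 1/(1 − a) = -1/16223;  first 5 digits = (1, 0, 5, 7, 12)

v_13(a) = 2 ≥ 1, so the series converges in ℤ_13 to 1/(1 − a) = 1/(1 − 16224) = -1/16223. Expand this rational in ℤ_13: compute digits iteratively via d_i = x_i mod 13, x_{i+1} = (x_i − d_i)/13. The first 5 digits are (1, 0, 5, 7, 12).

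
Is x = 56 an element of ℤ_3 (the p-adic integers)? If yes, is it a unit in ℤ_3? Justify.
x ∈ ℤ_3^× (unit); v_3(x) = 0

ℤ_3 = {x ∈ ℚ_3 : v_3(x) ≥ 0} and ℤ_3^× = {x ∈ ℤ_3 : v_3(x) = 0}. Here v_3(56) = v_3(num) − v_3(den) = 0; compare against these criteria.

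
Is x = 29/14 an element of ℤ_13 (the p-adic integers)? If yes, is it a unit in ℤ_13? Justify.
x ∈ ℤ_13^× (unit); v_13(x) = 0

ℤ_13 = {x ∈ ℚ_13 : v_13(x) ≥ 0} and ℤ_13^× = {x ∈ ℤ_13 : v_13(x) = 0}. Here v_13(29/14) = v_13(num) − v_13(den) = 0; compare against these criteria.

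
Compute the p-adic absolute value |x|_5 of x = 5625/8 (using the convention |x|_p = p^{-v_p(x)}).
|5625/8|_5 = 1/625

Step 1 — compute v_5(x) by factoring powers of 5 out of the numerator and denominator: v_5(5625/8) = 4. Step 2 — apply |x|_p = p^{-v_p(x)} = 5^{-4} = 1/625.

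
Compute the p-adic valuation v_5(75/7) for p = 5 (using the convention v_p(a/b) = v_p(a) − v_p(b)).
v_5(75/7) = 2

Factor powers of 5 from the numerator and denominator of the reduced fraction: 75 = 5^2 · 3 and 7 = 5^0 · 7. Apply v_p(a/b) = v_p(a) − v_p(b): v_5(75/7) = 2 − 0 = 2.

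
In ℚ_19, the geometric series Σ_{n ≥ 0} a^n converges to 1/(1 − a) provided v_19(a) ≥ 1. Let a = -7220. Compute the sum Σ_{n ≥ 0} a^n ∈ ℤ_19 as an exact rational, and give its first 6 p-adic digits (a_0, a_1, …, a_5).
Σ a^n = 1/(1 − a) = 1/7221;  first 6 digits = (1, 0, 18, 17, 0, 2)

v_19(a) = 2 ≥ 1, so the series converges in ℤ_19 to 1/(1 − a) = 1/(1 − (-7220)) = 1/7221. Expand this rational in ℤ_19: compute digits iteratively via d_i = x_i mod 19, x_{i+1} = (x_i − d_i)/19. The first 6 digits are (1, 0, 18, 17, 0, 2).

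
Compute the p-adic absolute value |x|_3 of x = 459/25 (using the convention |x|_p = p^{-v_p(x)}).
|459/25|_3 = 1/27

Step 1 — compute v_3(x) by factoring powers of 3 out of the numerator and denominator: v_3(459/25) = 3. Step 2 — apply |x|_p = p^{-v_p(x)} = 3^{-3} = 1/27.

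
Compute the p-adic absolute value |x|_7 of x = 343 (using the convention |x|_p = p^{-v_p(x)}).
|343|_7 = 1/343

Step 1 — compute v_7(x) by factoring powers of 7 out of the numerator and denominator: v_7(343) = 3. Step 2 — apply |x|_p = p^{-v_p(x)} = 7^{-3} = 1/343.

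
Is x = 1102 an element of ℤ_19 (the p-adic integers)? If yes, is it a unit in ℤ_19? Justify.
x ∈ ℤ_19 but not a unit; v_19(x) = 1 > 0

ℤ_19 = {x ∈ ℚ_19 : v_19(x) ≥ 0} and ℤ_19^× = {x ∈ ℤ_19 : v_19(x) = 0}. Here v_19(1102) = v_19(num) − v_19(den) = 1; compare against these criteria.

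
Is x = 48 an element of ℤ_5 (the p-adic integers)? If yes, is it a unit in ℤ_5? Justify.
x ∈ ℤ_5^× (unit); v_5(x) = 0

ℤ_5 = {x ∈ ℚ_5 : v_5(x) ≥ 0} and ℤ_5^× = {x ∈ ℤ_5 : v_5(x) = 0}. Here v_5(48) = v_5(num) − v_5(den) = 0; compare against these criteria.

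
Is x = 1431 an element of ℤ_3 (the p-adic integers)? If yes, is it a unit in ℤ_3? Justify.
x ∈ ℤ_3 but not a unit; v_3(x) = 3 > 0

ℤ_3 = {x ∈ ℚ_3 : v_3(x) ≥ 0} and ℤ_3^× = {x ∈ ℤ_3 : v_3(x) = 0}. Here v_3(1431) = v_3(num) − v_3(den) = 3; compare against these criteria.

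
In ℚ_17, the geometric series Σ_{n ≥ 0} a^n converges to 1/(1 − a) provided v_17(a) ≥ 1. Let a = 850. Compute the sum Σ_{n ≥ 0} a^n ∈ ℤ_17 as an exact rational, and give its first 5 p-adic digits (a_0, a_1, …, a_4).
Σ a^n = 1/(1 − a) = -1/849;  first 5 digits = (1, 16, 3, 10, 1)

v_17(a) = 1 ≥ 1, so the series converges in ℤ_17 to 1/(1 − a) = 1/(1 − 850) = -1/849. Expand this rational in ℤ_17: compute digits iteratively via d_i = x_i mod 17, x_{i+1} = (x_i − d_i)/17. The first 5 digits are (1, 16, 3, 10, 1).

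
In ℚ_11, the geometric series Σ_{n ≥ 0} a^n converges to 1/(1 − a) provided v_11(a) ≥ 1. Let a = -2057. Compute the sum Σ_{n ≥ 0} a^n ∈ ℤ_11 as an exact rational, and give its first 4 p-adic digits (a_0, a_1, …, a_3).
Σ a^n = 1/(1 − a) = 1/2058;  first 4 digits = (1, 0, 5, 9)

v_11(a) = 2 ≥ 1, so the series converges in ℤ_11 to 1/(1 − a) = 1/(1 − (-2057)) = 1/2058. Expand this rational in ℤ_11: compute digits iteratively via d_i = x_i mod 11, x_{i+1} = (x_i − d_i)/11. The first 4 digits are (1, 0, 5, 9).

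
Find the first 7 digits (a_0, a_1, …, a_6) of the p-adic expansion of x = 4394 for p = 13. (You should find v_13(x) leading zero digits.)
(a_0, …, a_6) = (0, 0, 0, 2, 0, 0, 0)

v_13(4394) = 3, so a_0 = ... = a_2 = 0. Factor out: x = 13^3 · u with u = 2 a unit in ℤ_13. Expand u iteratively via a_{v+i} = u_i mod 13, u_{i+1} = (u_i − a_{v+i})/13:
  u_0 = 2;  a_3 = 2;  u_1 = (u_0 − 2)/13 = 0
  u_1 = 0;  a_4 = 0;  u_2 = (u_1 − 0)/13 = 0
  u_2 = 0;  a_5 = 0;  u_3 = (u_2 − 0)/13 = 0
  u_3 = 0;  a_6 = 0;  u_4 = (u_3 − 0)/13 = 0
Digits: (0, 0, 0, 2, 0, 0, 0).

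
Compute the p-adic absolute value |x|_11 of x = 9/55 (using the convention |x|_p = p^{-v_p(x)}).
|9/55|_11 = 11

Step 1 — compute v_11(x) by factoring powers of 11 out of the numerator and denominator: v_11(9/55) = -1. Step 2 — apply |x|_p = p^{-v_p(x)} = 11^{1} = 11.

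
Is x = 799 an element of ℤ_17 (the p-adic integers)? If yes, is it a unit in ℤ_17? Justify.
x ∈ ℤ_17 but not a unit; v_17(x) = 1 > 0

ℤ_17 = {x ∈ ℚ_17 : v_17(x) ≥ 0} and ℤ_17^× = {x ∈ ℤ_17 : v_17(x) = 0}. Here v_17(799) = v_17(num) − v_17(den) = 1; compare against these criteria.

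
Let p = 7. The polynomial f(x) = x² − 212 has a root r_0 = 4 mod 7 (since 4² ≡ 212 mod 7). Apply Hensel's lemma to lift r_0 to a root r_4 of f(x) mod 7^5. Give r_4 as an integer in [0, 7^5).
r_4 = 3630 (mod 16807)

Hensel's recurrence: r_{i+1} = r_i − f(r_i)·(f′(r_i))^{-1} mod 7^{i+2}, with f′(x) = 2x. Iterate:
  r_0 = 4 (mod 7)
  r_1 = 4 (mod 49)
  r_2 = 200 (mod 343)
  r_3 = 1229 (mod 2401)
  r_4 = 3630 (mod 16807)
Final: r_4 = 3630, and one checks f(r_4) ≡ 0 mod 7^5.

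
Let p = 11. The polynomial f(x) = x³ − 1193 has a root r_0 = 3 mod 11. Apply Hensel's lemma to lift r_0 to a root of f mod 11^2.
r_1 = 91 (mod 121)

Hensel: r_{i+1} = r_i − f(r_i)/f′(r_i) mod 11^{i+2}, where f′(x) = 3x². Iterate:
  r_0 = 3 (mod 11)
  r_1 = 91 (mod 121)
Final: r = 91 with f(r) ≡ 0 mod 11^2.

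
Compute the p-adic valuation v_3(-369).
v_3(-369) = 2

v_3(n) is the largest exponent k such that 3^k divides n. Factor out: -369 = -3^2 · 41. (Sign doesn't affect v_p.) So v_3(-369) = 2.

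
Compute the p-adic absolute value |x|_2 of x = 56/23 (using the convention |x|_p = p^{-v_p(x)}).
|56/23|_2 = 1/8

Step 1 — compute v_2(x) by factoring powers of 2 out of the numerator and denominator: v_2(56/23) = 3. Step 2 — apply |x|_p = p^{-v_p(x)} = 2^{-3} = 1/8.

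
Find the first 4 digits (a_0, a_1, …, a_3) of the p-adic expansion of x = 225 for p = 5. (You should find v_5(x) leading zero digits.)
(a_0, …, a_3) = (0, 0, 4, 1)

v_5(225) = 2, so a_0 = ... = a_1 = 0. Factor out: x = 5^2 · u with u = 9 a unit in ℤ_5. Expand u iteratively via a_{v+i} = u_i mod 5, u_{i+1} = (u_i − a_{v+i})/5:
  u_0 = 9;  a_2 = 4;  u_1 = (u_0 − 4)/5 = 1
  u_1 = 1;  a_3 = 1;  u_2 = (u_1 − 1)/5 = 0
Digits: (0, 0, 4, 1).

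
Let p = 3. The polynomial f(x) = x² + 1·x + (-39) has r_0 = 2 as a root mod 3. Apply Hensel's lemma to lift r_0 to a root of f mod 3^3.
r_2 = 23 (mod 27)

Hensel: r_{i+1} = r_i − f(r_i)·(f′(r_i))^{-1} mod 3^{i+2}, f′(x) = 2x + 1. Iterate:
  r_0 = 2 (mod 3)
  r_1 = 5 (mod 9)
  r_2 = 23 (mod 27)
Final: r = 23 satisfies f(r) ≡ 0 mod 3^3.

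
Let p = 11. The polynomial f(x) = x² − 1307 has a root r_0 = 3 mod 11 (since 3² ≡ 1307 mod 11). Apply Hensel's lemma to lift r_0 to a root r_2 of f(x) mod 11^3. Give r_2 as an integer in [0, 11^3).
r_2 = 1268 (mod 1331)

Hensel's recurrence: r_{i+1} = r_i − f(r_i)·(f′(r_i))^{-1} mod 11^{i+2}, with f′(x) = 2x. Iterate:
  r_0 = 3 (mod 11)
  r_1 = 58 (mod 121)
  r_2 = 1268 (mod 1331)
Final: r_2 = 1268, and one checks f(r_2) ≡ 0 mod 11^3.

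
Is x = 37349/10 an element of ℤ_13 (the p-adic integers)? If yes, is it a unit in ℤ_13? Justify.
x ∈ ℤ_13 but not a unit; v_13(x) = 3 > 0

ℤ_13 = {x ∈ ℚ_13 : v_13(x) ≥ 0} and ℤ_13^× = {x ∈ ℤ_13 : v_13(x) = 0}. Here v_13(37349/10) = v_13(num) − v_13(den) = 3; compare against these criteria.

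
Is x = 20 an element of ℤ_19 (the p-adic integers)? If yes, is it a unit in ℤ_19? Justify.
x ∈ ℤ_19^× (unit); v_19(x) = 0

ℤ_19 = {x ∈ ℚ_19 : v_19(x) ≥ 0} and ℤ_19^× = {x ∈ ℤ_19 : v_19(x) = 0}. Here v_19(20) = v_19(num) − v_19(den) = 0; compare against these criteria.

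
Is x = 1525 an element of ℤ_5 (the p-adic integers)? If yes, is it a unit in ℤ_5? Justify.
x ∈ ℤ_5 but not a unit; v_5(x) = 2 > 0

ℤ_5 = {x ∈ ℚ_5 : v_5(x) ≥ 0} and ℤ_5^× = {x ∈ ℤ_5 : v_5(x) = 0}. Here v_5(1525) = v_5(num) − v_5(den) = 2; compare against these criteria.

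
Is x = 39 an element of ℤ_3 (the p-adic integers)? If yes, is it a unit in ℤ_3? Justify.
x ∈ ℤ_3 but not a unit; v_3(x) = 1 > 0

ℤ_3 = {x ∈ ℚ_3 : v_3(x) ≥ 0} and ℤ_3^× = {x ∈ ℤ_3 : v_3(x) = 0}. Here v_3(39) = v_3(num) − v_3(den) = 1; compare against these criteria.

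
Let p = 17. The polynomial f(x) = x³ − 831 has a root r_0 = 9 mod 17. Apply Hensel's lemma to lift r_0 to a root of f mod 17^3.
r_2 = 2746 (mod 4913)

Hensel: r_{i+1} = r_i − f(r_i)/f′(r_i) mod 17^{i+2}, where f′(x) = 3x². Iterate:
  r_0 = 9 (mod 17)
  r_1 = 145 (mod 289)
  r_2 = 2746 (mod 4913)
Final: r = 2746 with f(r) ≡ 0 mod 17^3.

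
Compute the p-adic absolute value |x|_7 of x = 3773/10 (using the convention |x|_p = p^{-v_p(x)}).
|3773/10|_7 = 1/343

Step 1 — compute v_7(x) by factoring powers of 7 out of the numerator and denominator: v_7(3773/10) = 3. Step 2 — apply |x|_p = p^{-v_p(x)} = 7^{-3} = 1/343.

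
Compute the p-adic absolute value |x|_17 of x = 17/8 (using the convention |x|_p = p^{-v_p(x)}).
|17/8|_17 = 1/17

Step 1 — compute v_17(x) by factoring powers of 17 out of the numerator and denominator: v_17(17/8) = 1. Step 2 — apply |x|_p = p^{-v_p(x)} = 17^{-1} = 1/17.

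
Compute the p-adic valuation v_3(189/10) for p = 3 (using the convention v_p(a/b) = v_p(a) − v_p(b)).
v_3(189/10) = 3

Factor powers of 3 from the numerator and denominator of the reduced fraction: 189 = 3^3 · 7 and 10 = 3^0 · 10. Apply v_p(a/b) = v_p(a) − v_p(b): v_3(189/10) = 3 − 0 = 3.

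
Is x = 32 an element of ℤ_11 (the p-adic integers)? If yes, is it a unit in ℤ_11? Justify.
x ∈ ℤ_11^× (unit); v_11(x) = 0

ℤ_11 = {x ∈ ℚ_11 : v_11(x) ≥ 0} and ℤ_11^× = {x ∈ ℤ_11 : v_11(x) = 0}. Here v_11(32) = v_11(num) − v_11(den) = 0; compare against these criteria.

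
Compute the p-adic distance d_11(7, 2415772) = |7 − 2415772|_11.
d_11(7, 2415772) = 1/161051

Step 1 — x − y = 7 − 2415772 = -2415765. Step 2 — v_11(-2415765) = 5 (factor: -2415765 = −(11^5 · 15); the sign does not affect v_p). Step 3 — |x − y|_11 = 11^{-5} = 1/161051.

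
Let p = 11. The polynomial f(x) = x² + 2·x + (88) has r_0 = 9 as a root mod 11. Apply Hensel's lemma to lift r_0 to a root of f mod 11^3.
r_2 = 1010 (mod 1331)

Hensel: r_{i+1} = r_i − f(r_i)·(f′(r_i))^{-1} mod 11^{i+2}, f′(x) = 2x + 2. Iterate:
  r_0 = 9 (mod 11)
  r_1 = 42 (mod 121)
  r_2 = 1010 (mod 1331)
Final: r = 1010 satisfies f(r) ≡ 0 mod 11^3.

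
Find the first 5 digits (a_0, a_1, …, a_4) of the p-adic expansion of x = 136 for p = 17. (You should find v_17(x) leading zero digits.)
(a_0, …, a_4) = (0, 8, 0, 0, 0)

v_17(136) = 1, so a_0 = ... = a_0 = 0. Factor out: x = 17^1 · u with u = 8 a unit in ℤ_17. Expand u iteratively via a_{v+i} = u_i mod 17, u_{i+1} = (u_i − a_{v+i})/17:
  u_0 = 8;  a_1 = 8;  u_1 = (u_0 − 8)/17 = 0
  u_1 = 0;  a_2 = 0;  u_2 = (u_1 − 0)/17 = 0
  u_2 = 0;  a_3 = 0;  u_3 = (u_2 − 0)/17 = 0
  u_3 = 0;  a_4 = 0;  u_4 = (u_3 − 0)/17 = 0
Digits: (0, 8, 0, 0, 0).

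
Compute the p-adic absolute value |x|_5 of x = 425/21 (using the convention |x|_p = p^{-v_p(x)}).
|425/21|_5 = 1/25

Step 1 — compute v_5(x) by factoring powers of 5 out of the numerator and denominator: v_5(425/21) = 2. Step 2 — apply |x|_p = p^{-v_p(x)} = 5^{-2} = 1/25.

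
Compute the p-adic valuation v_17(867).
v_17(867) = 2

v_17(n) is the largest exponent k such that 17^k divides n. Factor out: 867 = 17^2 · 3. (Sign doesn't affect v_p.) So v_17(867) = 2.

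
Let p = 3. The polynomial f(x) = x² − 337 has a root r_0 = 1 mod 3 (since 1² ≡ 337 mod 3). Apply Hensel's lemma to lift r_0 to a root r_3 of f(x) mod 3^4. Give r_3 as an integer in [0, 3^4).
r_3 = 16 (mod 81)

Hensel's recurrence: r_{i+1} = r_i − f(r_i)·(f′(r_i))^{-1} mod 3^{i+2}, with f′(x) = 2x. Iterate:
  r_0 = 1 (mod 3)
  r_1 = 7 (mod 9)
  r_2 = 16 (mod 27)
  r_3 = 16 (mod 81)
Final: r_3 = 16, and one checks f(r_3) ≡ 0 mod 3^4.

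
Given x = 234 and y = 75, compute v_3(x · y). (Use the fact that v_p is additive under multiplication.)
v_3(17550) = 3

v_p(x) = 2 (factor: 234 = 3^2 · 26); v_p(y) = 1 (factor: 75 = 3^1 · 25). Additivity: v_p(xy) = v_p(x) + v_p(y) = 2 + 1 = 3. (Direct check: xy = 17550 = 3^3 · (650).)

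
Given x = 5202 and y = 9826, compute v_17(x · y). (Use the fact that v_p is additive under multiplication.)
v_17(51114852) = 5

v_p(x) = 2 (factor: 5202 = 17^2 · 18); v_p(y) = 3 (factor: 9826 = 17^3 · 2). Additivity: v_p(xy) = v_p(x) + v_p(y) = 2 + 3 = 5. (Direct check: xy = 51114852 = 17^5 · (36).)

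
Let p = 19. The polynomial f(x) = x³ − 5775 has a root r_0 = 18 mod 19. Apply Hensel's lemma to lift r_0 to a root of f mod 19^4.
r_3 = 88805 (mod 130321)

Hensel: r_{i+1} = r_i − f(r_i)/f′(r_i) mod 19^{i+2}, where f′(x) = 3x². Iterate:
  r_0 = 18 (mod 19)
  r_1 = 360 (mod 361)
  r_2 = 6497 (mod 6859)
  r_3 = 88805 (mod 130321)
Final: r = 88805 with f(r) ≡ 0 mod 19^4.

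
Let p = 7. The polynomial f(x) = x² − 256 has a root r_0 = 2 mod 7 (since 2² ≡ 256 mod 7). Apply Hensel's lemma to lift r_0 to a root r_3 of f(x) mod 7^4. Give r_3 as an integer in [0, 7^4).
r_3 = 16 (mod 2401)

Hensel's recurrence: r_{i+1} = r_i − f(r_i)·(f′(r_i))^{-1} mod 7^{i+2}, with f′(x) = 2x. Iterate:
  r_0 = 2 (mod 7)
  r_1 = 16 (mod 49)
  r_2 = 16 (mod 343)
  r_3 = 16 (mod 2401)
Final: r_3 = 16, and one checks f(r_3) ≡ 0 mod 7^4.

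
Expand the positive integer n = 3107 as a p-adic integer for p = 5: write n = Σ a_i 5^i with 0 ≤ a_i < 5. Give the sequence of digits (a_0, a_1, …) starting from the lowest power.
(a_0, a_1, …) = (2, 1, 4, 4, 4)

Repeated division by 5 gives the digits low-to-high: 3107 = 2 + 1·5^1 + 4·5^2 + 4·5^3 + 4·5^4. Digit sequence: (2, 1, 4, 4, 4).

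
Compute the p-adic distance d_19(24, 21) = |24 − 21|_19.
d_19(24, 21) = 1

Step 1 — x − y = 24 − 21 = 3. Step 2 — v_19(3) = 0 (factor: 3 = (19^0 · 3); the sign does not affect v_p). Step 3 — |x − y|_19 = 19^{0} = 1.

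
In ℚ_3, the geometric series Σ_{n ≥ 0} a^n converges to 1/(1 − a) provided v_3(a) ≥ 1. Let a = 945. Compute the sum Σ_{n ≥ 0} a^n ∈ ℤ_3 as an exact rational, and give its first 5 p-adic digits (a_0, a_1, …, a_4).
Σ a^n = 1/(1 − a) = -1/944;  first 5 digits = (1, 0, 0, 2, 2)

v_3(a) = 3 ≥ 1, so the series converges in ℤ_3 to 1/(1 − a) = 1/(1 − 945) = -1/944. Expand this rational in ℤ_3: compute digits iteratively via d_i = x_i mod 3, x_{i+1} = (x_i − d_i)/3. The first 5 digits are (1, 0, 0, 2, 2).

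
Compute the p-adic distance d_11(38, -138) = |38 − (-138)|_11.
d_11(38, -138) = 1/11

Step 1 — x − y = 38 − (-138) = 176. Step 2 — v_11(176) = 1 (factor: 176 = (11^1 · 16); the sign does not affect v_p). Step 3 — |x − y|_11 = 11^{-1} = 1/11.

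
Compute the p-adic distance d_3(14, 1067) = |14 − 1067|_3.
d_3(14, 1067) = 1/81

Step 1 — x − y = 14 − 1067 = -1053. Step 2 — v_3(-1053) = 4 (factor: -1053 = −(3^4 · 13); the sign does not affect v_p). Step 3 — |x − y|_3 = 3^{-4} = 1/81.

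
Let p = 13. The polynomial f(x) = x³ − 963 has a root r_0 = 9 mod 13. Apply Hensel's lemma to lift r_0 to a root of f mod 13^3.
r_2 = 1725 (mod 2197)

Hensel: r_{i+1} = r_i − f(r_i)/f′(r_i) mod 13^{i+2}, where f′(x) = 3x². Iterate:
  r_0 = 9 (mod 13)
  r_1 = 35 (mod 169)
  r_2 = 1725 (mod 2197)
Final: r = 1725 with f(r) ≡ 0 mod 13^3.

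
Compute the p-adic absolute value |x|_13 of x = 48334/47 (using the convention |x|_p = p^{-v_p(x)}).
|48334/47|_13 = 1/2197

Step 1 — compute v_13(x) by factoring powers of 13 out of the numerator and denominator: v_13(48334/47) = 3. Step 2 — apply |x|_p = p^{-v_p(x)} = 13^{-3} = 1/2197.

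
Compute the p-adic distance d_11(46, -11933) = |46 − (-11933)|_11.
d_11(46, -11933) = 1/1331

Step 1 — x − y = 46 − (-11933) = 11979. Step 2 — v_11(11979) = 3 (factor: 11979 = (11^3 · 9); the sign does not affect v_p). Step 3 — |x − y|_11 = 11^{-3} = 1/1331.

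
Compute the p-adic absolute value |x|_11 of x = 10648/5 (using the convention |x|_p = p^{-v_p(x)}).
|10648/5|_11 = 1/1331

Step 1 — compute v_11(x) by factoring powers of 11 out of the numerator and denominator: v_11(10648/5) = 3. Step 2 — apply |x|_p = p^{-v_p(x)} = 11^{-3} = 1/1331.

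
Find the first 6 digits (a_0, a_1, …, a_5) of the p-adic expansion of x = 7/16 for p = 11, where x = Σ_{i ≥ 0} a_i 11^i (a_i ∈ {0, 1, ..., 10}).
(a_0, …, a_5) = (8, 0, 2, 6, 7, 0)

v_11(7/16) = 0 (numerator and denominator both coprime to 11), so x ∈ ℤ_11^×. Compute digits iteratively via a_i = x_i mod 11, x_{i+1} = (x_i − a_i)/11, with x_0 = x:
  x_0 = 7/16;  a_0 = 8;  x_1 = (x_0 − 8)/11 = -11/16
  x_1 = -11/16;  a_1 = 0;  x_2 = (x_1 − 0)/11 = -1/16
  x_2 = -1/16;  a_2 = 2;  x_3 = (x_2 − 2)/11 = -3/16
  x_3 = -3/16;  a_3 = 6;  x_4 = (x_3 − 6)/11 = -9/16
  x_4 = -9/16;  a_4 = 7;  x_5 = (x_4 − 7)/11 = -11/16
  x_5 = -11/16;  a_5 = 0;  x_6 = (x_5 − 0)/11 = -1/16
Digits: (8, 0, 2, 6, 7, 0).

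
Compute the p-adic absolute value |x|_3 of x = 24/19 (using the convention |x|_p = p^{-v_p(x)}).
|24/19|_3 = 1/3

Step 1 — compute v_3(x) by factoring powers of 3 out of the numerator and denominator: v_3(24/19) = 1. Step 2 — apply |x|_p = p^{-v_p(x)} = 3^{-1} = 1/3.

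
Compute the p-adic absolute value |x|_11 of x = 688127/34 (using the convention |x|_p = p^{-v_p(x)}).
|688127/34|_11 = 1/14641

Step 1 — compute v_11(x) by factoring powers of 11 out of the numerator and denominator: v_11(688127/34) = 4. Step 2 — apply |x|_p = p^{-v_p(x)} = 11^{-4} = 1/14641.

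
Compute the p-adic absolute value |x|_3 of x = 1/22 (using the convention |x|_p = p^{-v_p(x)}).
|1/22|_3 = 1

Step 1 — compute v_3(x) by factoring powers of 3 out of the numerator and denominator: v_3(1/22) = 0. Step 2 — apply |x|_p = p^{-v_p(x)} = 3^{0} = 1.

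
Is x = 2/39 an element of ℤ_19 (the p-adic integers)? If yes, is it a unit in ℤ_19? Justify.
x ∈ ℤ_19^× (unit); v_19(x) = 0

ℤ_19 = {x ∈ ℚ_19 : v_19(x) ≥ 0} and ℤ_19^× = {x ∈ ℤ_19 : v_19(x) = 0}. Here v_19(2/39) = v_19(num) − v_19(den) = 0; compare against these criteria.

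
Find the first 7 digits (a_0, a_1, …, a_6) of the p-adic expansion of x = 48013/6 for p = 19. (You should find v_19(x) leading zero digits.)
(a_0, …, a_6) = (0, 0, 0, 17, 15, 15, 15)

v_19(48013/6) = 3, so a_0 = ... = a_2 = 0. Factor out: x = 19^3 · u with u = 7/6 a unit in ℤ_19. Expand u iteratively via a_{v+i} = u_i mod 19, u_{i+1} = (u_i − a_{v+i})/19:
  u_0 = 7/6;  a_3 = 17;  u_1 = (u_0 − 17)/19 = -5/6
  u_1 = -5/6;  a_4 = 15;  u_2 = (u_1 − 15)/19 = -5/6
  u_2 = -5/6;  a_5 = 15;  u_3 = (u_2 − 15)/19 = -5/6
  u_3 = -5/6;  a_6 = 15;  u_4 = (u_3 − 15)/19 = -5/6
Digits: (0, 0, 0, 17, 15, 15, 15).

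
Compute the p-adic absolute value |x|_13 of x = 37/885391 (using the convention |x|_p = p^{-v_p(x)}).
|37/885391|_13 = 28561

Step 1 — compute v_13(x) by factoring powers of 13 out of the numerator and denominator: v_13(37/885391) = -4. Step 2 — apply |x|_p = p^{-v_p(x)} = 13^{4} = 28561.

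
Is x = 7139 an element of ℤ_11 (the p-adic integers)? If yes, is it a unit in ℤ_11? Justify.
x ∈ ℤ_11 but not a unit; v_11(x) = 2 > 0

ℤ_11 = {x ∈ ℚ_11 : v_11(x) ≥ 0} and ℤ_11^× = {x ∈ ℤ_11 : v_11(x) = 0}. Here v_11(7139) = v_11(num) − v_11(den) = 2; compare against these criteria.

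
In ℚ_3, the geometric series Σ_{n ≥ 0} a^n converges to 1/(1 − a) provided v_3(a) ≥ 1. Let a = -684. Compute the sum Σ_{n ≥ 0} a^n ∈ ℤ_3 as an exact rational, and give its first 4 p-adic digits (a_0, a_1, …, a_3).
Σ a^n = 1/(1 − a) = 1/685;  first 4 digits = (1, 0, 2, 1)

v_3(a) = 2 ≥ 1, so the series converges in ℤ_3 to 1/(1 − a) = 1/(1 − (-684)) = 1/685. Expand this rational in ℤ_3: compute digits iteratively via d_i = x_i mod 3, x_{i+1} = (x_i − d_i)/3. The first 4 digits are (1, 0, 2, 1).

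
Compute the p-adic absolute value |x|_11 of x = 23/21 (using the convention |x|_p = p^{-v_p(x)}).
|23/21|_11 = 1

Step 1 — compute v_11(x) by factoring powers of 11 out of the numerator and denominator: v_11(23/21) = 0. Step 2 — apply |x|_p = p^{-v_p(x)} = 11^{0} = 1.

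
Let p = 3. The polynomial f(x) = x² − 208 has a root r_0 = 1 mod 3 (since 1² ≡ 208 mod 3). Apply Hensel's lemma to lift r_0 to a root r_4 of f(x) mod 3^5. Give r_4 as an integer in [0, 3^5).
r_4 = 64 (mod 243)

Hensel's recurrence: r_{i+1} = r_i − f(r_i)·(f′(r_i))^{-1} mod 3^{i+2}, with f′(x) = 2x. Iterate:
  r_0 = 1 (mod 3)
  r_1 = 1 (mod 9)
  r_2 = 10 (mod 27)
  r_3 = 64 (mod 81)
  r_4 = 64 (mod 243)
Final: r_4 = 64, and one checks f(r_4) ≡ 0 mod 3^5.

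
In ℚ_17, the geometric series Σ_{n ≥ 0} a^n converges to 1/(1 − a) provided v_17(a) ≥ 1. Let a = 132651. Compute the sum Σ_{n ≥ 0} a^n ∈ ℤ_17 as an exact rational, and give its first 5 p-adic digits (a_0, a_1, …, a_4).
Σ a^n = 1/(1 − a) = -1/132650;  first 5 digits = (1, 0, 0, 10, 1)

v_17(a) = 3 ≥ 1, so the series converges in ℤ_17 to 1/(1 − a) = 1/(1 − 132651) = -1/132650. Expand this rational in ℤ_17: compute digits iteratively via d_i = x_i mod 17, x_{i+1} = (x_i − d_i)/17. The first 5 digits are (1, 0, 0, 10, 1).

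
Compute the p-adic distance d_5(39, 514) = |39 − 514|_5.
d_5(39, 514) = 1/25

Step 1 — x − y = 39 − 514 = -475. Step 2 — v_5(-475) = 2 (factor: -475 = −(5^2 · 19); the sign does not affect v_p). Step 3 — |x − y|_5 = 5^{-2} = 1/25.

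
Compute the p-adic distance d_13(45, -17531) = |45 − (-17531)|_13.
d_13(45, -17531) = 1/2197

Step 1 — x − y = 45 − (-17531) = 17576. Step 2 — v_13(17576) = 3 (factor: 17576 = (13^3 · 8); the sign does not affect v_p). Step 3 — |x − y|_13 = 13^{-3} = 1/2197.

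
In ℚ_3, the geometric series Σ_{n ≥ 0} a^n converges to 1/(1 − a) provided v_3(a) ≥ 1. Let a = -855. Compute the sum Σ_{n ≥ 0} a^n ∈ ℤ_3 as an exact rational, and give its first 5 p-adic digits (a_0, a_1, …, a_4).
Σ a^n = 1/(1 − a) = 1/856;  first 5 digits = (1, 0, 1, 1, 2)

v_3(a) = 2 ≥ 1, so the series converges in ℤ_3 to 1/(1 − a) = 1/(1 − (-855)) = 1/856. Expand this rational in ℤ_3: compute digits iteratively via d_i = x_i mod 3, x_{i+1} = (x_i − d_i)/3. The first 5 digits are (1, 0, 1, 1, 2).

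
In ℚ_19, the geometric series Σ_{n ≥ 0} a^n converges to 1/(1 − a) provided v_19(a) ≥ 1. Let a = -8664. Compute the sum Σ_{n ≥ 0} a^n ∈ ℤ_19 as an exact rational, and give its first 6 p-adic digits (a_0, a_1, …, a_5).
Σ a^n = 1/(1 − a) = 1/8665;  first 6 digits = (1, 0, 14, 17, 5, 11)

v_19(a) = 2 ≥ 1, so the series converges in ℤ_19 to 1/(1 − a) = 1/(1 − (-8664)) = 1/8665. Expand this rational in ℤ_19: compute digits iteratively via d_i = x_i mod 19, x_{i+1} = (x_i − d_i)/19. The first 6 digits are (1, 0, 14, 17, 5, 11).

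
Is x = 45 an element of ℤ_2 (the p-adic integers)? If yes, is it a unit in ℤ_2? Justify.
x ∈ ℤ_2^× (unit); v_2(x) = 0

ℤ_2 = {x ∈ ℚ_2 : v_2(x) ≥ 0} and ℤ_2^× = {x ∈ ℤ_2 : v_2(x) = 0}. Here v_2(45) = v_2(num) − v_2(den) = 0; compare against these criteria.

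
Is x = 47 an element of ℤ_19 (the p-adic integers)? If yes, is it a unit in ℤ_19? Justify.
x ∈ ℤ_19^× (unit); v_19(x) = 0

ℤ_19 = {x ∈ ℚ_19 : v_19(x) ≥ 0} and ℤ_19^× = {x ∈ ℤ_19 : v_19(x) = 0}. Here v_19(47) = v_19(num) − v_19(den) = 0; compare against these criteria.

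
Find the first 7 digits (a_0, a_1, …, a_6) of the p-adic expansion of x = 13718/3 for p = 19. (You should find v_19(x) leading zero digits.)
(a_0, …, a_6) = (0, 0, 0, 7, 6, 6, 6)

v_19(13718/3) = 3, so a_0 = ... = a_2 = 0. Factor out: x = 19^3 · u with u = 2/3 a unit in ℤ_19. Expand u iteratively via a_{v+i} = u_i mod 19, u_{i+1} = (u_i − a_{v+i})/19:
  u_0 = 2/3;  a_3 = 7;  u_1 = (u_0 − 7)/19 = -1/3
  u_1 = -1/3;  a_4 = 6;  u_2 = (u_1 − 6)/19 = -1/3
  u_2 = -1/3;  a_5 = 6;  u_3 = (u_2 − 6)/19 = -1/3
  u_3 = -1/3;  a_6 = 6;  u_4 = (u_3 − 6)/19 = -1/3
Digits: (0, 0, 0, 7, 6, 6, 6).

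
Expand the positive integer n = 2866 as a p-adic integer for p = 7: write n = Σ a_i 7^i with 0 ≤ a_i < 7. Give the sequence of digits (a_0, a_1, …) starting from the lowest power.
(a_0, a_1, …) = (3, 3, 2, 1, 1)

Repeated division by 7 gives the digits low-to-high: 2866 = 3 + 3·7^1 + 2·7^2 + 1·7^3 + 1·7^4. Digit sequence: (3, 3, 2, 1, 1).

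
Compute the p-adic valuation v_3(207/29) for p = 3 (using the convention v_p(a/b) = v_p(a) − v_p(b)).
v_3(207/29) = 2

Factor powers of 3 from the numerator and denominator of the reduced fraction: 207 = 3^2 · 23 and 29 = 3^0 · 29. Apply v_p(a/b) = v_p(a) − v_p(b): v_3(207/29) = 2 − 0 = 2.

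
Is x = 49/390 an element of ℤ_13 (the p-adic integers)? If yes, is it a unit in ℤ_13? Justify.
x ∉ ℤ_13 (v_13(x) = -1 < 0)

ℤ_13 = {x ∈ ℚ_13 : v_13(x) ≥ 0} and ℤ_13^× = {x ∈ ℤ_13 : v_13(x) = 0}. Here v_13(49/390) = v_13(num) − v_13(den) = -1; compare against these criteria.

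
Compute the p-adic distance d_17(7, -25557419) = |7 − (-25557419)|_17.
d_17(7, -25557419) = 1/1419857

Step 1 — x − y = 7 − (-25557419) = 25557426. Step 2 — v_17(25557426) = 5 (factor: 25557426 = (17^5 · 18); the sign does not affect v_p). Step 3 — |x − y|_17 = 17^{-5} = 1/1419857.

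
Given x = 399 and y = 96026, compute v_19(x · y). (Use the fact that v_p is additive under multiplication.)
v_19(38314374) = 4

v_p(x) = 1 (factor: 399 = 19^1 · 21); v_p(y) = 3 (factor: 96026 = 19^3 · 14). Additivity: v_p(xy) = v_p(x) + v_p(y) = 1 + 3 = 4. (Direct check: xy = 38314374 = 19^4 · (294).)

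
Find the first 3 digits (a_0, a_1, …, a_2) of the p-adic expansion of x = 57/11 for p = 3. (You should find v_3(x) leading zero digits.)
(a_0, …, a_2) = (0, 2, 1)

v_3(57/11) = 1, so a_0 = ... = a_0 = 0. Factor out: x = 3^1 · u with u = 19/11 a unit in ℤ_3. Expand u iteratively via a_{v+i} = u_i mod 3, u_{i+1} = (u_i − a_{v+i})/3:
  u_0 = 19/11;  a_1 = 2;  u_1 = (u_0 − 2)/3 = -1/11
  u_1 = -1/11;  a_2 = 1;  u_2 = (u_1 − 1)/3 = -4/11
Digits: (0, 2, 1).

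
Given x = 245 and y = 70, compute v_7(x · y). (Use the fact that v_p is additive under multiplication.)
v_7(17150) = 3

v_p(x) = 2 (factor: 245 = 7^2 · 5); v_p(y) = 1 (factor: 70 = 7^1 · 10). Additivity: v_p(xy) = v_p(x) + v_p(y) = 2 + 1 = 3. (Direct check: xy = 17150 = 7^3 · (50).)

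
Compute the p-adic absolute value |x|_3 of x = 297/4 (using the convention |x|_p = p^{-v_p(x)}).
|297/4|_3 = 1/27

Step 1 — compute v_3(x) by factoring powers of 3 out of the numerator and denominator: v_3(297/4) = 3. Step 2 — apply |x|_p = p^{-v_p(x)} = 3^{-3} = 1/27.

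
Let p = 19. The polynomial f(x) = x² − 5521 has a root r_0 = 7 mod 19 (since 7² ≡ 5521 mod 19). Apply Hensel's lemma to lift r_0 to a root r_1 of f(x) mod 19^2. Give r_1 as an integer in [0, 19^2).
r_1 = 140 (mod 361)

Hensel's recurrence: r_{i+1} = r_i − f(r_i)·(f′(r_i))^{-1} mod 19^{i+2}, with f′(x) = 2x. Iterate:
  r_0 = 7 (mod 19)
  r_1 = 140 (mod 361)
Final: r_1 = 140, and one checks f(r_1) ≡ 0 mod 19^2.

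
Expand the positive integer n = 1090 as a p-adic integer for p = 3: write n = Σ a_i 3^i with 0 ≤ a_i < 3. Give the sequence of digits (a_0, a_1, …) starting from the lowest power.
(a_0, a_1, …) = (1, 0, 1, 1, 1, 1, 1)

Repeated division by 3 gives the digits low-to-high: 1090 = 1 + 1·3^2 + 1·3^3 + 1·3^4 + 1·3^5 + 1·3^6. Digit sequence: (1, 0, 1, 1, 1, 1, 1).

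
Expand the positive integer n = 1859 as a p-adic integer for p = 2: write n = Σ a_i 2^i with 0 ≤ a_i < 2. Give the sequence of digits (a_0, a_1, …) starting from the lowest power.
(a_0, a_1, …) = (1, 1, 0, 0, 0, 0, 1, 0, 1, 1, 1)

Repeated division by 2 gives the digits low-to-high: 1859 = 1 + 1·2^1 + 1·2^6 + 1·2^8 + 1·2^9 + 1·2^10. Digit sequence: (1, 1, 0, 0, 0, 0, 1, 0, 1, 1, 1).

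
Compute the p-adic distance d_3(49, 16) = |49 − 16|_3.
d_3(49, 16) = 1/3

Step 1 — x − y = 49 − 16 = 33. Step 2 — v_3(33) = 1 (factor: 33 = (3^1 · 11); the sign does not affect v_p). Step 3 — |x − y|_3 = 3^{-1} = 1/3.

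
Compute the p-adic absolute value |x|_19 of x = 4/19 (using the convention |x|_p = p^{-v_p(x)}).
|4/19|_19 = 19

Step 1 — compute v_19(x) by factoring powers of 19 out of the numerator and denominator: v_19(4/19) = -1. Step 2 — apply |x|_p = p^{-v_p(x)} = 19^{1} = 19.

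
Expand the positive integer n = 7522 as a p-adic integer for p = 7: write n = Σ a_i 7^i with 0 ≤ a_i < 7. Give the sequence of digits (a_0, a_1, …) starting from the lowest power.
(a_0, a_1, …) = (4, 3, 6, 0, 3)

Repeated division by 7 gives the digits low-to-high: 7522 = 4 + 3·7^1 + 6·7^2 + 3·7^4. Digit sequence: (4, 3, 6, 0, 3).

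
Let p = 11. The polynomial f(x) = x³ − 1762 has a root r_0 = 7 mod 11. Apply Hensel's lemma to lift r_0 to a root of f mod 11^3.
r_2 = 29 (mod 1331)

Hensel: r_{i+1} = r_i − f(r_i)/f′(r_i) mod 11^{i+2}, where f′(x) = 3x². Iterate:
  r_0 = 7 (mod 11)
  r_1 = 29 (mod 121)
  r_2 = 29 (mod 1331)
Final: r = 29 with f(r) ≡ 0 mod 11^3.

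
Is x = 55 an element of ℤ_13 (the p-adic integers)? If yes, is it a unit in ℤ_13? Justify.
x ∈ ℤ_13^× (unit); v_13(x) = 0

ℤ_13 = {x ∈ ℚ_13 : v_13(x) ≥ 0} and ℤ_13^× = {x ∈ ℤ_13 : v_13(x) = 0}. Here v_13(55) = v_13(num) − v_13(den) = 0; compare against these criteria.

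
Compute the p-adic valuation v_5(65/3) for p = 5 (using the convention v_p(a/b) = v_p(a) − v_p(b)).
v_5(65/3) = 1

Factor powers of 5 from the numerator and denominator of the reduced fraction: 65 = 5^1 · 13 and 3 = 5^0 · 3. Apply v_p(a/b) = v_p(a) − v_p(b): v_5(65/3) = 1 − 0 = 1.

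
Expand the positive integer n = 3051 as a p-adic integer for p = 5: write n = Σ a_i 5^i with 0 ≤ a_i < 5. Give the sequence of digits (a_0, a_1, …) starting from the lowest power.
(a_0, a_1, …) = (1, 0, 2, 4, 4)

Repeated division by 5 gives the digits low-to-high: 3051 = 1 + 2·5^2 + 4·5^3 + 4·5^4. Digit sequence: (1, 0, 2, 4, 4).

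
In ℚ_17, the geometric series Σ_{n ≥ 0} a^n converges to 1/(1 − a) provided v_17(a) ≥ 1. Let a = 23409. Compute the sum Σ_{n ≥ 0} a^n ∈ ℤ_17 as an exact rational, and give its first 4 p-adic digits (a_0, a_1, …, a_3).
Σ a^n = 1/(1 − a) = -1/23408;  first 4 digits = (1, 0, 13, 4)

v_17(a) = 2 ≥ 1, so the series converges in ℤ_17 to 1/(1 − a) = 1/(1 − 23409) = -1/23408. Expand this rational in ℤ_17: compute digits iteratively via d_i = x_i mod 17, x_{i+1} = (x_i − d_i)/17. The first 4 digits are (1, 0, 13, 4).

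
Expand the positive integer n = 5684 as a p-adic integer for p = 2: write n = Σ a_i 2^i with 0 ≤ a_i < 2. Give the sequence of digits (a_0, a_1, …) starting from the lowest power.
(a_0, a_1, …) = (0, 0, 1, 0, 1, 1, 0, 0, 0, 1, 1, 0, 1)

Repeated division by 2 gives the digits low-to-high: 5684 = 1·2^2 + 1·2^4 + 1·2^5 + 1·2^9 + 1·2^10 + 1·2^12. Digit sequence: (0, 0, 1, 0, 1, 1, 0, 0, 0, 1, 1, 0, 1).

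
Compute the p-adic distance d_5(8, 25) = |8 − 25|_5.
d_5(8, 25) = 1

Step 1 — x − y = 8 − 25 = -17. Step 2 — v_5(-17) = 0 (factor: -17 = −(5^0 · 17); the sign does not affect v_p). Step 3 — |x − y|_5 = 5^{0} = 1.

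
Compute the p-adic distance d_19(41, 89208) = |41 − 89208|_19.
d_19(41, 89208) = 1/6859

Step 1 — x − y = 41 − 89208 = -89167. Step 2 — v_19(-89167) = 3 (factor: -89167 = −(19^3 · 13); the sign does not affect v_p). Step 3 — |x − y|_19 = 19^{-3} = 1/6859.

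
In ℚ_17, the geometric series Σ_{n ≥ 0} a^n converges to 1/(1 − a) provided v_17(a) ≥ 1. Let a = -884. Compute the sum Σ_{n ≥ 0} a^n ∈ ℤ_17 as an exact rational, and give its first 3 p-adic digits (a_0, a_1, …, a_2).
Σ a^n = 1/(1 − a) = 1/885;  first 3 digits = (1, 16, 14)

v_17(a) = 1 ≥ 1, so the series converges in ℤ_17 to 1/(1 − a) = 1/(1 − (-884)) = 1/885. Expand this rational in ℤ_17: compute digits iteratively via d_i = x_i mod 17, x_{i+1} = (x_i − d_i)/17. The first 3 digits are (1, 16, 14).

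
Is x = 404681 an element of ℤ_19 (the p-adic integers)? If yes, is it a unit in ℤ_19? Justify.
x ∈ ℤ_19 but not a unit; v_19(x) = 3 > 0

ℤ_19 = {x ∈ ℚ_19 : v_19(x) ≥ 0} and ℤ_19^× = {x ∈ ℤ_19 : v_19(x) = 0}. Here v_19(404681) = v_19(num) − v_19(den) = 3; compare against these criteria.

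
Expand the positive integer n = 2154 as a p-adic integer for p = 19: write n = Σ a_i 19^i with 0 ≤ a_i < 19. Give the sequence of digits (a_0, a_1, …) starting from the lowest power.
(a_0, a_1, …) = (7, 18, 5)

Repeated division by 19 gives the digits low-to-high: 2154 = 7 + 18·19^1 + 5·19^2. Digit sequence: (7, 18, 5).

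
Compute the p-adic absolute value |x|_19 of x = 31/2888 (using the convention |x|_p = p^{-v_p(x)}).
|31/2888|_19 = 361

Step 1 — compute v_19(x) by factoring powers of 19 out of the numerator and denominator: v_19(31/2888) = -2. Step 2 — apply |x|_p = p^{-v_p(x)} = 19^{2} = 361.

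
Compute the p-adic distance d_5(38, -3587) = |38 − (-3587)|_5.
d_5(38, -3587) = 1/125

Step 1 — x − y = 38 − (-3587) = 3625. Step 2 — v_5(3625) = 3 (factor: 3625 = (5^3 · 29); the sign does not affect v_p). Step 3 — |x − y|_5 = 5^{-3} = 1/125.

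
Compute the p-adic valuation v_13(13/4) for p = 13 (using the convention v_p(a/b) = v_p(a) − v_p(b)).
v_13(13/4) = 1

Factor powers of 13 from the numerator and denominator of the reduced fraction: 13 = 13^1 · 1 and 4 = 13^0 · 4. Apply v_p(a/b) = v_p(a) − v_p(b): v_13(13/4) = 1 − 0 = 1.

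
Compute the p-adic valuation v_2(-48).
v_2(-48) = 4

v_2(n) is the largest exponent k such that 2^k divides n. Factor out: -48 = -2^4 · 3. (Sign doesn't affect v_p.) So v_2(-48) = 4.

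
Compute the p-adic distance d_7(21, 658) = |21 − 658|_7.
d_7(21, 658) = 1/49

Step 1 — x − y = 21 − 658 = -637. Step 2 — v_7(-637) = 2 (factor: -637 = −(7^2 · 13); the sign does not affect v_p). Step 3 — |x − y|_7 = 7^{-2} = 1/49.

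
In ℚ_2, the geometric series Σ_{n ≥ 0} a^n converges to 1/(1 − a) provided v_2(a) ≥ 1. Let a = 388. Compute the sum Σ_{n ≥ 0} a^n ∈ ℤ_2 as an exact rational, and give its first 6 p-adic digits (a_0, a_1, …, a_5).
Σ a^n = 1/(1 − a) = -1/387;  first 6 digits = (1, 0, 1, 0, 1, 0)

v_2(a) = 2 ≥ 1, so the series converges in ℤ_2 to 1/(1 − a) = 1/(1 − 388) = -1/387. Expand this rational in ℤ_2: compute digits iteratively via d_i = x_i mod 2, x_{i+1} = (x_i − d_i)/2. The first 6 digits are (1, 0, 1, 0, 1, 0).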